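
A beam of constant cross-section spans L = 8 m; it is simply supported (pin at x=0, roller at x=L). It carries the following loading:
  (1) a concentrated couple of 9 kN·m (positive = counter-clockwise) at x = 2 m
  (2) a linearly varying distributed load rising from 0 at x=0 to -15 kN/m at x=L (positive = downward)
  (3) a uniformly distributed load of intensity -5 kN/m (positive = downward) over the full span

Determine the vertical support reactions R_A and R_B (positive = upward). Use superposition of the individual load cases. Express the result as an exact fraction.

Load 1 — applied couple M₀=9 kN·m at a=2 m (b=L-a=6):
  R_A = M₀/L = 9/8 kN
  R_B = -M₀/L = -9/8 kN
Load 2 — triangular load w₀=-15 kN/m (0→w₀ over full span):
  R_A = w₀L/6 = (-15)·8/6 = -20 kN
  R_B = w₀L/3 = (-15)·8/3 = -40 kN
Load 3 — uniform load w=-5 kN/m over full span:
  R_A = wL/2 = (-5)·8/2 = -20 kN
  R_B = wL/2 = (-5)·8/2 = -20 kN
Superposition: R_A = -311/8 kN, R_B = -489/8 kN

R_A = -311/8 kN, R_B = -489/8 kN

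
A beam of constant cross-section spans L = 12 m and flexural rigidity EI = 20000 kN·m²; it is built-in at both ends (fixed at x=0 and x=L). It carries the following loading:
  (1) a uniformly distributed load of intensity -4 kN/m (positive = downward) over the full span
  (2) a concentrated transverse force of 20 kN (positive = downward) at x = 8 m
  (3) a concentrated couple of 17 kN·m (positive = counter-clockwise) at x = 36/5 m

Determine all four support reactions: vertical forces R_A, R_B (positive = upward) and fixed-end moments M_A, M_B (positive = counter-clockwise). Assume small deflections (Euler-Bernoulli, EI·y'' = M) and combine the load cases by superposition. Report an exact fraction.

Load 1 — uniform load w=-4 kN/m over full span:
  R_A = wL/2 = (-4)·12/2 = -24 kN
  M_A = wL²/12 = (-4)·12²/12 = -48 kN·m
  R_B = wL/2 = (-4)·12/2 = -24 kN
  M_B = -wL²/12 = -(-4)·12²/12 = 48 kN·m
Load 2 — point force P=20 kN at a=8 m (b=L-a=4):
  R_A = Pb²(3a+b)/L³ = 20·4²·(3·8+4)/12³ = 140/27 kN
  M_A = Pab²/L² = 20·8·4²/12² = 160/9 kN·m
  R_B = Pa²(a+3b)/L³ = 20·8²·(8+3·4)/12³ = 400/27 kN
  M_B = -Pa²b/L² = -20·8²·4/12² = -320/9 kN·m
Load 3 — applied couple M₀=17 kN·m at a=36/5 m (b=L-a=24/5):
  R_A = 6M₀ab/L³ = 6·17·(36/5)·(24/5)/12³ = 51/25 kN
  M_A = M₀b(2a-b)/L² = 17·(24/5)·(2·(36/5)-(24/5))/12² = 136/25 kN·m
  R_B = -6M₀ab/L³ = -6·17·(36/5)·(24/5)/12³ = -51/25 kN
  M_B = M₀a(2b-a)/L² = 17·(36/5)·(2·(24/5)-(36/5))/12² = 51/25 kN·m
Superposition: R_A = -11323/675 kN, M_A = -5576/225 kN·m, R_B = -7577/675 kN, M_B = 3259/225 kN·m

R_A = -11323/675 kN, M_A = -5576/225 kN·m, R_B = -7577/675 kN, M_B = 3259/225 kN·m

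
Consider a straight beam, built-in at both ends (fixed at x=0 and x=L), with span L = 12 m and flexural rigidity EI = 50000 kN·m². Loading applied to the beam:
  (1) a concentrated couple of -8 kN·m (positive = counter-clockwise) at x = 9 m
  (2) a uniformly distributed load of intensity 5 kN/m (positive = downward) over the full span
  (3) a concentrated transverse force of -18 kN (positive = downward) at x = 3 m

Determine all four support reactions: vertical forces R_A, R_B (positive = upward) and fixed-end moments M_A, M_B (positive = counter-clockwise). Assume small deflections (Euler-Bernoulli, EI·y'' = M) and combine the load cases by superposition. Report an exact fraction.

Load 1 — applied couple M₀=-8 kN·m at a=9 m (b=L-a=3):
  R_A = 6M₀ab/L³ = 6·(-8)·9·3/12³ = -3/4 kN
  M_A = M₀b(2a-b)/L² = (-8)·3·(2·9-3)/12² = -5/2 kN·m
  R_B = -6M₀ab/L³ = -6·(-8)·9·3/12³ = 3/4 kN
  M_B = M₀a(2b-a)/L² = (-8)·9·(2·3-9)/12² = 3/2 kN·m
Load 2 — uniform load w=5 kN/m over full span:
  R_A = wL/2 = 5·12/2 = 30 kN
  M_A = wL²/12 = 5·12²/12 = 60 kN·m
  R_B = wL/2 = 5·12/2 = 30 kN
  M_B = -wL²/12 = -5·12²/12 = -60 kN·m
Load 3 — point force P=-18 kN at a=3 m (b=L-a=9):
  R_A = Pb²(3a+b)/L³ = (-18)·9²·(3·3+9)/12³ = -243/16 kN
  M_A = Pab²/L² = (-18)·3·9²/12² = -243/8 kN·m
  R_B = Pa²(a+3b)/L³ = (-18)·3²·(3+3·9)/12³ = -45/16 kN
  M_B = -Pa²b/L² = -(-18)·3²·9/12² = 81/8 kN·m
Superposition: R_A = 225/16 kN, M_A = 217/8 kN·m, R_B = 447/16 kN, M_B = -387/8 kN·m

R_A = 225/16 kN, M_A = 217/8 kN·m, R_B = 447/16 kN, M_B = -387/8 kN·m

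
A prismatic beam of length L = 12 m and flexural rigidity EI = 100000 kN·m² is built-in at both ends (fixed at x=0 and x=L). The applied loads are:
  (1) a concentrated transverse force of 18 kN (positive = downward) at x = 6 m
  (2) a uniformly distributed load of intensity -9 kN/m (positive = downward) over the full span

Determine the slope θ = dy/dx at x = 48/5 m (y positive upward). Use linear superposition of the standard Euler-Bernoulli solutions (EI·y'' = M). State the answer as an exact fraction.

Load 1 — point force P=18 kN at a=6 m (b=L-a=6):
  θ_1 = Pa²(L-x)(2bL-(3b+a)(L-x))/(2L³EI)  [x>a] = 18·6²·(12-(48/5))·(2·6·12-(3·6+6)·(12-(48/5)))/(2·12³·100000) = 243/625000 rad
Load 2 — uniform load w=-9 kN/m over full span:
  θ_2 = -wx(L-x)(L-2x)/(12EI) = -(-9)·(48/5)·(12-(48/5))·(12-2·(48/5))/(12·100000) = -486/390625 rad
Superposition: θ = Σ θ_i = -2673/3125000 rad ≈ -0.000855 rad

θ(48/5) = -2673/3125000 rad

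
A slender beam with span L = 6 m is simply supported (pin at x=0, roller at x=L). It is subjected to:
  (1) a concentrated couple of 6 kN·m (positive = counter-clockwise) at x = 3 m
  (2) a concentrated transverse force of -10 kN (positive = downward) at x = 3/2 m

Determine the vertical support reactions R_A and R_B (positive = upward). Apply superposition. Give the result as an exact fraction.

R_A = -13/2 kN, R_B = -7/2 kN

Load 1 — applied couple M₀=6 kN·m at a=3 m (b=L-a=3):
  R_A = M₀/L = 6/6 = 1 kN
  R_B = -M₀/L = -6/6 = -1 kN
Load 2 — point force P=-10 kN at a=3/2 m (b=L-a=9/2):
  R_A = Pb/L = (-10)·(9/2)/6 = -15/2 kN
  R_B = Pa/L = (-10)·(3/2)/6 = -5/2 kN
Superposition: R_A = -13/2 kN, R_B = -7/2 kN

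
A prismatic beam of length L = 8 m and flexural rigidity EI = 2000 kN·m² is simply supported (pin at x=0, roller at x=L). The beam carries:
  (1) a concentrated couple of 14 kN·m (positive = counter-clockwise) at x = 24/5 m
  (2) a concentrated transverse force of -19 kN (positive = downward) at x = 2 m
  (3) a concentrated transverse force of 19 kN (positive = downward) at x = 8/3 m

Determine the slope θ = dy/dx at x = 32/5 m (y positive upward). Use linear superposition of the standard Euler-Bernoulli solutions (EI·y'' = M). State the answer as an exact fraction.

θ(32/5) = 57737/8100000 rad

Load 1 — applied couple M₀=14 kN·m at a=24/5 m (b=L-a=16/5):
  θ_1 = (M₀x²/(2L)-M₀(x-a)+C₁)/EI  [x>a] with C₁=M₀(3b²-L²)/(6L)=-728/75 = (14·(32/5)²/(2·8)-14·((32/5)-(24/5))+(-728/75))/2000 = 7/3750 rad
Load 2 — point force P=-19 kN at a=2 m (b=L-a=6):
  θ_2 = -Pa(2L²-6Lx+3x²+a²)/(6LEI)  [x>a] = -(-19)·2·(2·8²-6·8·(32/5)+3·(32/5)²+2²)/(6·8·2000) = -2071/100000 rad
Load 3 — point force P=19 kN at a=8/3 m (b=L-a=16/3):
  θ_3 = -Pa(2L²-6Lx+3x²+a²)/(6LEI)  [x>a] = -19·(8/3)·(2·8²-6·8·(32/5)+3·(32/5)²+(8/3)²)/(6·8·2000) = 6574/253125 rad
Superposition: θ = Σ θ_i = 57737/8100000 rad ≈ 0.007128 rad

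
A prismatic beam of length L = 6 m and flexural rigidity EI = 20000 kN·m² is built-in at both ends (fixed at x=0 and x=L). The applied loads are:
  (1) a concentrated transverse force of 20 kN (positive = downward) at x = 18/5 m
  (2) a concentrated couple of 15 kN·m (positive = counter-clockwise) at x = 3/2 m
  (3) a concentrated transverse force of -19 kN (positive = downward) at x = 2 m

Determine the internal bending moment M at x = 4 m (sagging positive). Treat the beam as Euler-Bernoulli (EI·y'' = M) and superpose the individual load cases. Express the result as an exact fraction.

Load 1 — point force P=20 kN at a=18/5 m (b=L-a=12/5):
  M_1 = Pa²(a+3b)(L-x)/L³ - Pa²b/L²  [x>a] = 20·(18/5)²·((18/5)+3·(12/5))·(6-4)/6³ - 20·(18/5)²·(12/5)/6² = 216/25 kN·m
Load 2 — applied couple M₀=15 kN·m at a=3/2 m (b=L-a=9/2):
  M_2 = R_Ax - M_A - M₀  [x>a] with R_A=45/16, M_A=-45/16 = (45/16)·4 - (-45/16) - 15 = -15/16 kN·m
Load 3 — point force P=-19 kN at a=2 m (b=L-a=4):
  M_3 = Pa²(a+3b)(L-x)/L³ - Pa²b/L²  [x>a] = (-19)·2²·(2+3·4)·(6-4)/6³ - (-19)·2²·4/6² = -38/27 kN·m
Superposition: M = Σ M_i = 67987/10800 kN·m ≈ 6.295093 kN·m

M(4) = 67987/10800 kN·m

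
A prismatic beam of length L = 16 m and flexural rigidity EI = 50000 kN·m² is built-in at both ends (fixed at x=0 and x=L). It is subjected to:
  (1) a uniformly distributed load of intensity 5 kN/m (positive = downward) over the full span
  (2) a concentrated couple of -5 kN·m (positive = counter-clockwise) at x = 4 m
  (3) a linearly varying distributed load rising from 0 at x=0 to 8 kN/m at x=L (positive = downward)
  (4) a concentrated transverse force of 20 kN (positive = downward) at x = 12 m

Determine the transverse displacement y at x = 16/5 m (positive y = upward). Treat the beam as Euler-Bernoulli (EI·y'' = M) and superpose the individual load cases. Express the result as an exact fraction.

y(16/5) = -3879167/292968750 m

Load 1 — uniform load w=5 kN/m over full span:
  y_1 = -wx²(L-x)²/(24EI) = -5·(16/5)²·(16-(16/5))²/(24·50000) = -8192/1171875 m
Load 2 — applied couple M₀=-5 kN·m at a=4 m (b=L-a=12):
  y_2 = (R_Ax³/6 - M_Ax²/2)/EI  [x≤a] with R_A=-45/128, M_A=15/16 = ((-45/128)·(16/5)³/6 - (15/16)·(16/5)²/2)/50000 = -21/156250 m
Load 3 — triangular load w₀=8 kN/m (0→w₀ over full span):
  y_3 = -w₀x²(L-x)²(x+2L)/(120LEI) = -8·(16/5)²·(16-(16/5))²·((16/5)+2·16)/(120·16·50000) = -720896/146484375 m
Load 4 — point force P=20 kN at a=12 m (b=L-a=4):
  y_4 = -Pb²x²(3aL-(3a+b)x)/(6L³EI)  [x≤a] = -20·4²·(16/5)²·(3·12·16-(3·12+4)·(16/5))/(6·16³·50000) = -56/46875 m
Superposition: y = Σ y_i = -3879167/292968750 m ≈ -0.013241 m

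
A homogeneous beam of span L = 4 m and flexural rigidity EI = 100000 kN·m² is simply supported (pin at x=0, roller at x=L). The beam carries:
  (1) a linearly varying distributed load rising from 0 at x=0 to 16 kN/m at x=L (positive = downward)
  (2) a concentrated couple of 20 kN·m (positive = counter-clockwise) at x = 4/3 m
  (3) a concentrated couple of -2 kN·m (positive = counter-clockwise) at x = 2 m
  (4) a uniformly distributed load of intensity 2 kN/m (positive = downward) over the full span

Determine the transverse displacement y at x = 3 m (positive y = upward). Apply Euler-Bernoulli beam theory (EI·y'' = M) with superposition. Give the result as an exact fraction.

Load 1 — triangular load w₀=16 kN/m (0→w₀ over full span):
  y_1 = -w₀x(7L⁴-10L²x²+3x⁴)/(360LEI) = -16·3·(7·4⁴-10·4²·3²+3·3⁴)/(360·4·100000) = -119/600000 m
Load 2 — applied couple M₀=20 kN·m at a=4/3 m (b=L-a=8/3):
  y_2 = (M₀x³/(6L)-M₀(x-a)²/2+C₁x)/EI  [x>a] with C₁=M₀(3b²-L²)/(6L)=40/9 = (20·3³/(6·4)-20·(3-(4/3))²/2+(40/9)·3)/100000 = 29/360000 m
Load 3 — applied couple M₀=-2 kN·m at a=2 m (b=L-a=2):
  y_3 = (M₀x³/(6L)-M₀(x-a)²/2+C₁x)/EI  [x>a] with C₁=M₀(3b²-L²)/(6L)=1/3 = ((-2)·3³/(6·4)-(-2)·(3-2)²/2+(1/3)·3)/100000 = -1/400000 m
Load 4 — uniform load w=2 kN/m over full span:
  y_4 = -wx(L³-2Lx²+x³)/(24EI) = -2·3·(4³-2·4·3²+3³)/(24·100000) = -19/400000 m
Superposition: y = Σ y_i = -151/900000 m ≈ -0.000168 m

y(3) = -151/900000 m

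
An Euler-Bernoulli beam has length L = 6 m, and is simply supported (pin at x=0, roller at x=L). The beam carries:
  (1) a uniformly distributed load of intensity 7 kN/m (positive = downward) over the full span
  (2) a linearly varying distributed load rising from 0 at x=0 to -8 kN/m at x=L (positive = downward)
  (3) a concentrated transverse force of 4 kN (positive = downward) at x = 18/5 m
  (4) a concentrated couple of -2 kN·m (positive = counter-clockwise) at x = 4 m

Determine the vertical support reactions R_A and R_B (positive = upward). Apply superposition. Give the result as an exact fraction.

R_A = 214/15 kN, R_B = 116/15 kN

Load 1 — uniform load w=7 kN/m over full span:
  R_A = wL/2 = 7·6/2 = 21 kN
  R_B = wL/2 = 7·6/2 = 21 kN
Load 2 — triangular load w₀=-8 kN/m (0→w₀ over full span):
  R_A = w₀L/6 = (-8)·6/6 = -8 kN
  R_B = w₀L/3 = (-8)·6/3 = -16 kN
Load 3 — point force P=4 kN at a=18/5 m (b=L-a=12/5):
  R_A = Pb/L = 4·(12/5)/6 = 8/5 kN
  R_B = Pa/L = 4·(18/5)/6 = 12/5 kN
Load 4 — applied couple M₀=-2 kN·m at a=4 m (b=L-a=2):
  R_A = M₀/L = (-2)/6 = -1/3 kN
  R_B = -M₀/L = -(-2)/6 = 1/3 kN
Superposition: R_A = 214/15 kN, R_B = 116/15 kN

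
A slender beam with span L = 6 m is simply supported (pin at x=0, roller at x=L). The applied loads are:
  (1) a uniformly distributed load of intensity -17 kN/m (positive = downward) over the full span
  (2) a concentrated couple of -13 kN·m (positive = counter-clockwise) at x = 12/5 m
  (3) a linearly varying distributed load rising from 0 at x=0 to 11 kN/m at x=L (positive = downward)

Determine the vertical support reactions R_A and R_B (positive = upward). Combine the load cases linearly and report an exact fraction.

R_A = -253/6 kN, R_B = -161/6 kN

Load 1 — uniform load w=-17 kN/m over full span:
  R_A = wL/2 = (-17)·6/2 = -51 kN
  R_B = wL/2 = (-17)·6/2 = -51 kN
Load 2 — applied couple M₀=-13 kN·m at a=12/5 m (b=L-a=18/5):
  R_A = M₀/L = (-13)/6 = -13/6 kN
  R_B = -M₀/L = -(-13)/6 = 13/6 kN
Load 3 — triangular load w₀=11 kN/m (0→w₀ over full span):
  R_A = w₀L/6 = 11·6/6 = 11 kN
  R_B = w₀L/3 = 11·6/3 = 22 kN
Superposition: R_A = -253/6 kN, R_B = -161/6 kN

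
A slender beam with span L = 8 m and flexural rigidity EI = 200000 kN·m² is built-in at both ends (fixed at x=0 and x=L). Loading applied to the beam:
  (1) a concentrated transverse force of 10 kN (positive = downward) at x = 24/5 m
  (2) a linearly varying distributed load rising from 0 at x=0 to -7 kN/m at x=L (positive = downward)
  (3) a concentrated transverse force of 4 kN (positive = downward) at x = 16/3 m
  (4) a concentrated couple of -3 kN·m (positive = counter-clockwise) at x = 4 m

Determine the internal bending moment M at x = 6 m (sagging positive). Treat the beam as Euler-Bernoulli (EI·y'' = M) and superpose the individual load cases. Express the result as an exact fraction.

M(6) = -5219/5400 kN·m

Load 1 — point force P=10 kN at a=24/5 m (b=L-a=16/5):
  M_1 = Pa²(a+3b)(L-x)/L³ - Pa²b/L²  [x>a] = 10·(24/5)²·((24/5)+3·(16/5))·(8-6)/8³ - 10·(24/5)²·(16/5)/8² = 36/25 kN·m
Load 2 — triangular load w₀=-7 kN/m (0→w₀ over full span):
  M_2 = 3w₀Lx/20 - w₀L²/30 - w₀x³/(6L) = 3·(-7)·8·6/20 - (-7)·8²/30 - (-7)·6³/(6·8) = -119/30 kN·m
Load 3 — point force P=4 kN at a=16/3 m (b=L-a=8/3):
  M_3 = Pa²(a+3b)(L-x)/L³ - Pa²b/L²  [x>a] = 4·(16/3)²·((16/3)+3·(8/3))·(8-6)/8³ - 4·(16/3)²·(8/3)/8² = 32/27 kN·m
Load 4 — applied couple M₀=-3 kN·m at a=4 m (b=L-a=4):
  M_4 = R_Ax - M_A - M₀  [x>a] with R_A=-9/16, M_A=-3/4 = (-9/16)·6 - (-3/4) - (-3) = 3/8 kN·m
Superposition: M = Σ M_i = -5219/5400 kN·m ≈ -0.966481 kN·m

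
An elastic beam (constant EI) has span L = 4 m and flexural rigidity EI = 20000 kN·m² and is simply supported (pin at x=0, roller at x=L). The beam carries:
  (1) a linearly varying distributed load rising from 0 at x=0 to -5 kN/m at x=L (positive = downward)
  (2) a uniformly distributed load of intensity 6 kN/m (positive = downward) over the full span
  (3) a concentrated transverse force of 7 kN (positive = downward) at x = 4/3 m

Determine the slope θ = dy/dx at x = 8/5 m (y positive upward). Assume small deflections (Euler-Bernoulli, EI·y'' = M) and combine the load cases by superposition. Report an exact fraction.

Load 1 — triangular load w₀=-5 kN/m (0→w₀ over full span):
  θ_1 = -w₀(7L⁴-30L²x²+15x⁴)/(360LEI) = -(-5)·(7·4⁴-30·4²·(8/5)²+15·(8/5)⁴)/(360·4·20000) = 323/2812500 rad
Load 2 — uniform load w=6 kN/m over full span:
  θ_2 = -w(L³-6Lx²+4x³)/(24EI) = -6·(4³-6·4·(8/5)²+4·(8/5)³)/(24·20000) = -37/156250 rad
Load 3 — point force P=7 kN at a=4/3 m (b=L-a=8/3):
  θ_3 = -Pa(2L²-6Lx+3x²+a²)/(6LEI)  [x>a] = -7·(4/3)·(2·4²-6·4·(8/5)+3·(8/5)²+(4/3)²)/(6·4·20000) = -301/5062500 rad
Superposition: θ = Σ θ_i = -1148/6328125 rad ≈ -0.000181 rad

θ(8/5) = -1148/6328125 rad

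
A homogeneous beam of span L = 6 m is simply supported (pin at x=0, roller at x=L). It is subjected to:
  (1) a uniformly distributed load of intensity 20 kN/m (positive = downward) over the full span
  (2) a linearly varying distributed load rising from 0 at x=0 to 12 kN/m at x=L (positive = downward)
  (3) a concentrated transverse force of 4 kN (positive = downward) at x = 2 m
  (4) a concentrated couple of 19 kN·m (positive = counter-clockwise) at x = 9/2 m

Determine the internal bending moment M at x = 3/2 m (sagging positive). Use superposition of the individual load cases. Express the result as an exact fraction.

M(3/2) = 745/8 kN·m

Load 1 — uniform load w=20 kN/m over full span:
  M_1 = wx(L-x)/2 = 20·(3/2)·(6-(3/2))/2 = 135/2 kN·m
Load 2 — triangular load w₀=12 kN/m (0→w₀ over full span):
  M_2 = w₀Lx/6 - w₀x³/(6L) = 12·6·(3/2)/6 - 12·(3/2)³/(6·6) = 135/8 kN·m
Load 3 — point force P=4 kN at a=2 m (b=L-a=4):
  M_3 = Pbx/L  [x≤a] = 4·4·(3/2)/6 = 4 kN·m
Load 4 — applied couple M₀=19 kN·m at a=9/2 m (b=L-a=3/2):
  M_4 = M₀x/L  [x≤a] = 19·(3/2)/6 = 19/4 kN·m
Superposition: M = Σ M_i = 745/8 kN·m ≈ 93.125000 kN·m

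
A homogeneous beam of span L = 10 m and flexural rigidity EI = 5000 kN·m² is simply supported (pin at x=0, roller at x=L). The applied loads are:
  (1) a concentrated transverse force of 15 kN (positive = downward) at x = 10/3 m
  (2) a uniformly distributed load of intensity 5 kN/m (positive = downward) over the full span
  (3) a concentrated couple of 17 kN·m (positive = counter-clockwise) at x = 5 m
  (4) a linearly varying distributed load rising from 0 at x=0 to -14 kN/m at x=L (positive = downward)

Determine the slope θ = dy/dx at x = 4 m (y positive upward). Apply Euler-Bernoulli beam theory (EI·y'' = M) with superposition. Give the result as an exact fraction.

Load 1 — point force P=15 kN at a=10/3 m (b=L-a=20/3):
  θ_1 = -Pa(2L²-6Lx+3x²+a²)/(6LEI)  [x>a] = -15·(10/3)·(2·10²-6·10·4+3·4²+(10/3)²)/(6·10·5000) = -43/13500 rad
Load 2 — uniform load w=5 kN/m over full span:
  θ_2 = -w(L³-6Lx²+4x³)/(24EI) = -5·(10³-6·10·4²+4·4³)/(24·5000) = -37/3000 rad
Load 3 — applied couple M₀=17 kN·m at a=5 m (b=L-a=5):
  θ_3 = (M₀x²/(2L)+C₁)/EI  [x≤a] with C₁=M₀(3b²-L²)/(6L)=-85/12 = (17·4²/(2·10)+(-85/12))/5000 = 391/300000 rad
Load 4 — triangular load w₀=-14 kN/m (0→w₀ over full span):
  θ_4 = -w₀(7L⁴-30L²x²+15x⁴)/(360LEI) = -(-14)·(7·10⁴-30·10²·4²+15·4⁴)/(360·10·5000) = 2261/112500 rad
Superposition: θ = Σ θ_i = 15883/2700000 rad ≈ 0.005883 rad

θ(4) = 15883/2700000 rad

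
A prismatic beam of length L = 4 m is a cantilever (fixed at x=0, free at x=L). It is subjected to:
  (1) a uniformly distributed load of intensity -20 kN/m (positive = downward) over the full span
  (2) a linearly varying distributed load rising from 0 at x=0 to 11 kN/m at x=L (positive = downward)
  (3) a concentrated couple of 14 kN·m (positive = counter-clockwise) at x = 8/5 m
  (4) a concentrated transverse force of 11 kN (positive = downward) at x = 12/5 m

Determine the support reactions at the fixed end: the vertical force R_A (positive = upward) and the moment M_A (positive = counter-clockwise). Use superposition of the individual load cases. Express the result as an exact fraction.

R_A = -47 kN, M_A = -1334/15 kN·m

Load 1 — uniform load w=-20 kN/m over full span:
  R_A = wL = (-20)·4 = -80 kN
  M_A = wL²/2 = (-20)·4²/2 = -160 kN·m
Load 2 — triangular load w₀=11 kN/m (0→w₀ over full span):
  R_A = w₀L/2 = 11·4/2 = 22 kN
  M_A = w₀L²/3 = 11·4²/3 = 176/3 kN·m
Load 3 — applied couple M₀=14 kN·m at a=8/5 m (b=L-a=12/5):
  R_A = 0 kN
  M_A = -M₀ = -14 kN·m
Load 4 — point force P=11 kN at a=12/5 m (b=L-a=8/5):
  R_A = P = 11 kN
  M_A = Pa = 11·(12/5) = 132/5 kN·m
Superposition: R_A = -47 kN, M_A = -1334/15 kN·m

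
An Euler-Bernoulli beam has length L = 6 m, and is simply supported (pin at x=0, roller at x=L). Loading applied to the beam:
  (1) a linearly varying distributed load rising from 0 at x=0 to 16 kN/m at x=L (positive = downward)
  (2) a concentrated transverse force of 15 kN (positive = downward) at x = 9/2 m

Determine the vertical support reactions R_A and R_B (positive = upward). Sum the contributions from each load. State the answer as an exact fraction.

Load 1 — triangular load w₀=16 kN/m (0→w₀ over full span):
  R_A = w₀L/6 = 16·6/6 = 16 kN
  R_B = w₀L/3 = 16·6/3 = 32 kN
Load 2 — point force P=15 kN at a=9/2 m (b=L-a=3/2):
  R_A = Pb/L = 15·(3/2)/6 = 15/4 kN
  R_B = Pa/L = 15·(9/2)/6 = 45/4 kN
Superposition: R_A = 79/4 kN, R_B = 173/4 kN

R_A = 79/4 kN, R_B = 173/4 kN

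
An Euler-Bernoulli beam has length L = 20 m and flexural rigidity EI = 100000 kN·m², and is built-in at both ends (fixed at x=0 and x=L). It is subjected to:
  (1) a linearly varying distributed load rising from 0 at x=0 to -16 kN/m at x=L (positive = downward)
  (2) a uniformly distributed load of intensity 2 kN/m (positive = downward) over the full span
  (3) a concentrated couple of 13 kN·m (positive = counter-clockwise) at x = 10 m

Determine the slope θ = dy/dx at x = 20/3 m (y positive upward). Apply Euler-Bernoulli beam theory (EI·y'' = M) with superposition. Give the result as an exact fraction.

Load 1 — triangular load w₀=-16 kN/m (0→w₀ over full span):
  θ_1 = -w₀(2x(L-x)(L-2x)(x+2L)+x²(L-x)²)/(120LEI) = -(-16)·(2·(20/3)·(20-(20/3))·(20-2·(20/3))·((20/3)+2·20)+(20/3)²·(20-(20/3))²)/(120·20·100000) = 128/30375 rad
Load 2 — uniform load w=2 kN/m over full span:
  θ_2 = -wx(L-x)(L-2x)/(12EI) = -2·(20/3)·(20-(20/3))·(20-2·(20/3))/(12·100000) = -2/2025 rad
Load 3 — applied couple M₀=13 kN·m at a=10 m (b=L-a=10):
  θ_3 = (R_Ax²/2 - M_Ax)/EI  [x≤a] with R_A=39/40, M_A=13/4 = ((39/40)·(20/3)²/2 - (13/4)·(20/3))/100000 = 0 rad
Superposition: θ = Σ θ_i = 98/30375 rad ≈ 0.003226 rad

θ(20/3) = 98/30375 rad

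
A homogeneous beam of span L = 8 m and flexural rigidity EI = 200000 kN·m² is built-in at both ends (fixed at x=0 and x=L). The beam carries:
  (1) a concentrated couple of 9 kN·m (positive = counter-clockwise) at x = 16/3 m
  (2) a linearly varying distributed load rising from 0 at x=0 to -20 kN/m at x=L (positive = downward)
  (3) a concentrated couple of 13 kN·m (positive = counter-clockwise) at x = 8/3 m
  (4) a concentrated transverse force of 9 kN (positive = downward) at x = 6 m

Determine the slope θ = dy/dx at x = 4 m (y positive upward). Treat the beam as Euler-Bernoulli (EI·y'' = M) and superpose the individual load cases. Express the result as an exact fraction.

θ(4) = 37/2400000 rad

Load 1 — applied couple M₀=9 kN·m at a=16/3 m (b=L-a=8/3):
  θ_1 = (R_Ax²/2 - M_Ax)/EI  [x≤a] with R_A=3/2, M_A=3 = ((3/2)·4²/2 - 3·4)/200000 = 0 rad
Load 2 — triangular load w₀=-20 kN/m (0→w₀ over full span):
  θ_2 = -w₀(2x(L-x)(L-2x)(x+2L)+x²(L-x)²)/(120LEI) = -(-20)·(2·4·(8-4)·(8-2·4)·(4+2·8)+4²·(8-4)²)/(120·8·200000) = 1/37500 rad
Load 3 — applied couple M₀=13 kN·m at a=8/3 m (b=L-a=16/3):
  θ_3 = (R_Ax²/2 - M_Ax - M₀(x-a))/EI  [x>a] with R_A=13/6, M_A=0 = ((13/6)·4²/2 - 0·4 - 13·(4-(8/3)))/200000 = 0 rad
Load 4 — point force P=9 kN at a=6 m (b=L-a=2):
  θ_4 = -Pb²x(2aL-(3a+b)x)/(2L³EI)  [x≤a] = -9·2²·4·(2·6·8-(3·6+2)·4)/(2·8³·200000) = -9/800000 rad
Superposition: θ = Σ θ_i = 37/2400000 rad ≈ 0.000015 rad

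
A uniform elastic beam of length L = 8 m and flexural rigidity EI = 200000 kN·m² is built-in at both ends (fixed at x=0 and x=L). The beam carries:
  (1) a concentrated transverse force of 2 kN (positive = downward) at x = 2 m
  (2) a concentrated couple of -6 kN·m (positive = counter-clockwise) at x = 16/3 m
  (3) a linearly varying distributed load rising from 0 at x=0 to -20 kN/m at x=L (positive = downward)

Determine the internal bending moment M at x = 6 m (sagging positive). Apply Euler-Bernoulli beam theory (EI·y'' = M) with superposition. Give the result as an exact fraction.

M(6) = -227/24 kN·m

Load 1 — point force P=2 kN at a=2 m (b=L-a=6):
  M_1 = Pa²(a+3b)(L-x)/L³ - Pa²b/L²  [x>a] = 2·2²·(2+3·6)·(8-6)/8³ - 2·2²·6/8² = -1/8 kN·m
Load 2 — applied couple M₀=-6 kN·m at a=16/3 m (b=L-a=8/3):
  M_2 = R_Ax - M_A - M₀  [x>a] with R_A=-1, M_A=-2 = (-1)·6 - (-2) - (-6) = 2 kN·m
Load 3 — triangular load w₀=-20 kN/m (0→w₀ over full span):
  M_3 = 3w₀Lx/20 - w₀L²/30 - w₀x³/(6L) = 3·(-20)·8·6/20 - (-20)·8²/30 - (-20)·6³/(6·8) = -34/3 kN·m
Superposition: M = Σ M_i = -227/24 kN·m ≈ -9.458333 kN·m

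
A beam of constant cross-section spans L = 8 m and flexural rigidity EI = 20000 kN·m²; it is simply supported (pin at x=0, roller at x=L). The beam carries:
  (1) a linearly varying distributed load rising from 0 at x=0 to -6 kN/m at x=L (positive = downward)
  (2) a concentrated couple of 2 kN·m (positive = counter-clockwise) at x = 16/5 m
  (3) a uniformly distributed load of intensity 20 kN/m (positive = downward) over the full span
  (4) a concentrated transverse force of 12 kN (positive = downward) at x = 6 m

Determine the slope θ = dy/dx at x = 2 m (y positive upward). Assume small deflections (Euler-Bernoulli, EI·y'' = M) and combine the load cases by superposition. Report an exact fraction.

θ(2) = -20429/1500000 rad

Load 1 — triangular load w₀=-6 kN/m (0→w₀ over full span):
  θ_1 = -w₀(7L⁴-30L²x²+15x⁴)/(360LEI) = -(-6)·(7·8⁴-30·8²·2²+15·2⁴)/(360·8·20000) = 1327/600000 rad
Load 2 — applied couple M₀=2 kN·m at a=16/5 m (b=L-a=24/5):
  θ_2 = (M₀x²/(2L)+C₁)/EI  [x≤a] with C₁=M₀(3b²-L²)/(6L)=16/75 = (2·2²/(2·8)+(16/75))/20000 = 107/3000000 rad
Load 3 — uniform load w=20 kN/m over full span:
  θ_3 = -w(L³-6Lx²+4x³)/(24EI) = -20·(8³-6·8·2²+4·2³)/(24·20000) = -11/750 rad
Load 4 — point force P=12 kN at a=6 m (b=L-a=2):
  θ_4 = -Pb(L²-b²-3x²)/(6LEI)  [x≤a] = -12·2·(8²-2²-3·2²)/(6·8·20000) = -3/2500 rad
Superposition: θ = Σ θ_i = -20429/1500000 rad ≈ -0.013619 rad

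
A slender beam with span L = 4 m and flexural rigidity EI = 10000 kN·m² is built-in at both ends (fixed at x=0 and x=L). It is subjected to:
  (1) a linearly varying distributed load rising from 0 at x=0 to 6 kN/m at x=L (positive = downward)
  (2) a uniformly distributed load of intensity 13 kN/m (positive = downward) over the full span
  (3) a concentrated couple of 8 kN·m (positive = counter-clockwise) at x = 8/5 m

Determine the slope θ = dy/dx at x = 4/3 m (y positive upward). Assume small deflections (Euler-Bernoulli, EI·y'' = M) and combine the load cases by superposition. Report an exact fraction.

θ(4/3) = -8/15625 rad

Load 1 — triangular load w₀=6 kN/m (0→w₀ over full span):
  θ_1 = -w₀(2x(L-x)(L-2x)(x+2L)+x²(L-x)²)/(120LEI) = -6·(2·(4/3)·(4-(4/3))·(4-2·(4/3))·((4/3)+2·4)+(4/3)²·(4-(4/3))²)/(120·4·10000) = -32/253125 rad
Load 2 — uniform load w=13 kN/m over full span:
  θ_2 = -wx(L-x)(L-2x)/(12EI) = -13·(4/3)·(4-(4/3))·(4-2·(4/3))/(12·10000) = -26/50625 rad
Load 3 — applied couple M₀=8 kN·m at a=8/5 m (b=L-a=12/5):
  θ_3 = (R_Ax²/2 - M_Ax)/EI  [x≤a] with R_A=72/25, M_A=24/25 = ((72/25)·(4/3)²/2 - (24/25)·(4/3))/10000 = 2/15625 rad
Superposition: θ = Σ θ_i = -8/15625 rad ≈ -0.000512 rad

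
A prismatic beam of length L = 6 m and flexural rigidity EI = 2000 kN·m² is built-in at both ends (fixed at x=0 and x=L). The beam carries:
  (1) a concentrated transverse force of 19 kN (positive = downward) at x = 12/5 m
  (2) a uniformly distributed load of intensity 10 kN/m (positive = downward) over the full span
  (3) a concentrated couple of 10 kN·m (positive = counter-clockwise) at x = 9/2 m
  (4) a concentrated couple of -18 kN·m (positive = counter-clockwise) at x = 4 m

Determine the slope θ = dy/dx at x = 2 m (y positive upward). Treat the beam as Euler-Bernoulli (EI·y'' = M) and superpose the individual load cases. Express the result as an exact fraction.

θ(2) = -15031/1500000 rad

Load 1 — point force P=19 kN at a=12/5 m (b=L-a=18/5):
  θ_1 = -Pb²x(2aL-(3a+b)x)/(2L³EI)  [x≤a] = -19·(18/5)²·2·(2·(12/5)·6-(3·(12/5)+(18/5))·2)/(2·6³·2000) = -513/125000 rad
Load 2 — uniform load w=10 kN/m over full span:
  θ_2 = -wx(L-x)(L-2x)/(12EI) = -10·2·(6-2)·(6-2·2)/(12·2000) = -1/150 rad
Load 3 — applied couple M₀=10 kN·m at a=9/2 m (b=L-a=3/2):
  θ_3 = (R_Ax²/2 - M_Ax)/EI  [x≤a] with R_A=15/8, M_A=25/8 = ((15/8)·2²/2 - (25/8)·2)/2000 = -1/800 rad
Load 4 — applied couple M₀=-18 kN·m at a=4 m (b=L-a=2):
  θ_4 = (R_Ax²/2 - M_Ax)/EI  [x≤a] with R_A=-4, M_A=-6 = ((-4)·2²/2 - (-6)·2)/2000 = 1/500 rad
Superposition: θ = Σ θ_i = -15031/1500000 rad ≈ -0.010021 rad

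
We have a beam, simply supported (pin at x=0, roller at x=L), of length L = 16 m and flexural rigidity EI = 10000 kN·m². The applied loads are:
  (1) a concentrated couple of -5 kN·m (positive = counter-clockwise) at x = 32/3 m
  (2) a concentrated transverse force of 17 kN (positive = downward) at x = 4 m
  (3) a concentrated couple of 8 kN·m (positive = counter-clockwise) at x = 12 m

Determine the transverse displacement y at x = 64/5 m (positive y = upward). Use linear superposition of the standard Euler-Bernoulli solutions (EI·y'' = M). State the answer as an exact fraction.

y(64/5) = -7798/140625 m

Load 1 — applied couple M₀=-5 kN·m at a=32/3 m (b=L-a=16/3):
  y_1 = (M₀x³/(6L)-M₀(x-a)²/2+C₁x)/EI  [x>a] with C₁=M₀(3b²-L²)/(6L)=80/9 = ((-5)·(64/5)³/(6·16)-(-5)·((64/5)-(32/3))²/2+(80/9)·(64/5))/10000 = 224/140625 m
Load 2 — point force P=17 kN at a=4 m (b=L-a=12):
  y_2 = -Pa(L-x)(2Lx-a²-x²)/(6LEI)  [x>a] = -17·4·(16-(64/5))·(2·16·(64/5)-4²-(64/5)²)/(6·16·10000) = -12206/234375 m
Load 3 — applied couple M₀=8 kN·m at a=12 m (b=L-a=4):
  y_3 = (M₀x³/(6L)-M₀(x-a)²/2+C₁x)/EI  [x>a] with C₁=M₀(3b²-L²)/(6L)=-52/3 = (8·(64/5)³/(6·16)-8·((64/5)-12)²/2+(-52/3)·(64/5))/10000 = -388/78125 m
Superposition: y = Σ y_i = -7798/140625 m ≈ -0.055452 m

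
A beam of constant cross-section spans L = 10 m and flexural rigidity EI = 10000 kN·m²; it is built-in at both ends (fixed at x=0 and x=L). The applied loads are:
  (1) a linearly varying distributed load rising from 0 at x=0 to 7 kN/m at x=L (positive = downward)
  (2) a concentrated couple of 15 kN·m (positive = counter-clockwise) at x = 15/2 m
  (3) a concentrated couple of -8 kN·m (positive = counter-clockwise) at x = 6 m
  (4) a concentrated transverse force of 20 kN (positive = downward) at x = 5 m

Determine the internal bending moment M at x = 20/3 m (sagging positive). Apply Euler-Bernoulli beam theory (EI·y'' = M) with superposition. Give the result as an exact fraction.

Load 1 — triangular load w₀=7 kN/m (0→w₀ over full span):
  M_1 = 3w₀Lx/20 - w₀L²/30 - w₀x³/(6L) = 3·7·10·(20/3)/20 - 7·10²/30 - 7·(20/3)³/(6·10) = 980/81 kN·m
Load 2 — applied couple M₀=15 kN·m at a=15/2 m (b=L-a=5/2):
  M_2 = R_Ax - M_A  [x≤a] with R_A=27/16, M_A=75/16 = (27/16)·(20/3) - (75/16) = 105/16 kN·m
Load 3 — applied couple M₀=-8 kN·m at a=6 m (b=L-a=4):
  M_3 = R_Ax - M_A - M₀  [x>a] with R_A=-144/125, M_A=-64/25 = (-144/125)·(20/3) - (-64/25) - (-8) = 72/25 kN·m
Load 4 — point force P=20 kN at a=5 m (b=L-a=5):
  M_4 = Pa²(a+3b)(L-x)/L³ - Pa²b/L²  [x>a] = 20·5²·(5+3·5)·(10-(20/3))/10³ - 20·5²·5/10² = 25/3 kN·m
Superposition: M = Σ M_i = 967937/32400 kN·m ≈ 29.874599 kN·m

M(20/3) = 967937/32400 kN·m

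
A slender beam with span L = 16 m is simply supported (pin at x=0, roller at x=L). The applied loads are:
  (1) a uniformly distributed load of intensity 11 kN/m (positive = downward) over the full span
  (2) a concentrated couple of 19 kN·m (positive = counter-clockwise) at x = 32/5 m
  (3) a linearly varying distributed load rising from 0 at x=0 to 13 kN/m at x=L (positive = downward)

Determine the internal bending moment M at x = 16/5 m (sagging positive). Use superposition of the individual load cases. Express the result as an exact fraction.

Load 1 — uniform load w=11 kN/m over full span:
  M_1 = wx(L-x)/2 = 11·(16/5)·(16-(16/5))/2 = 5632/25 kN·m
Load 2 — applied couple M₀=19 kN·m at a=32/5 m (b=L-a=48/5):
  M_2 = M₀x/L  [x≤a] = 19·(16/5)/16 = 19/5 kN·m
Load 3 — triangular load w₀=13 kN/m (0→w₀ over full span):
  M_3 = w₀Lx/6 - w₀x³/(6L) = 13·16·(16/5)/6 - 13·(16/5)³/(6·16) = 13312/125 kN·m
Superposition: M = Σ M_i = 41947/125 kN·m ≈ 335.576000 kN·m

M(16/5) = 41947/125 kN·m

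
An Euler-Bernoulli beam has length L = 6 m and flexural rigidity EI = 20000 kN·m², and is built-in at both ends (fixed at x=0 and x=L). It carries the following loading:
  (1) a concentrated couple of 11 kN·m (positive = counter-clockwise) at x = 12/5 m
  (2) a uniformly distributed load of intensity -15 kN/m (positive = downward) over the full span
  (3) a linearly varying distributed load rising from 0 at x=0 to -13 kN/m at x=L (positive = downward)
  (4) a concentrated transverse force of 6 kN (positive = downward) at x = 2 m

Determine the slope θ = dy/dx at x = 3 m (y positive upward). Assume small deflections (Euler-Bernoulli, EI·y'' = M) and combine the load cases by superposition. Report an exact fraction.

θ(3) = 1513/8000000 rad

Load 1 — applied couple M₀=11 kN·m at a=12/5 m (b=L-a=18/5):
  θ_1 = (R_Ax²/2 - M_Ax - M₀(x-a))/EI  [x>a] with R_A=66/25, M_A=33/25 = ((66/25)·3²/2 - (33/25)·3 - 11·(3-(12/5)))/20000 = 33/500000 rad
Load 2 — uniform load w=-15 kN/m over full span:
  θ_2 = -wx(L-x)(L-2x)/(12EI) = -(-15)·3·(6-3)·(6-2·3)/(12·20000) = 0 rad
Load 3 — triangular load w₀=-13 kN/m (0→w₀ over full span):
  θ_3 = -w₀(2x(L-x)(L-2x)(x+2L)+x²(L-x)²)/(120LEI) = -(-13)·(2·3·(6-3)·(6-2·3)·(3+2·6)+3²·(6-3)²)/(120·6·20000) = 117/1600000 rad
Load 4 — point force P=6 kN at a=2 m (b=L-a=4):
  θ_4 = Pa²(L-x)(2bL-(3b+a)(L-x))/(2L³EI)  [x>a] = 6·2²·(6-3)·(2·4·6-(3·4+2)·(6-3))/(2·6³·20000) = 1/20000 rad
Superposition: θ = Σ θ_i = 1513/8000000 rad ≈ 0.000189 rad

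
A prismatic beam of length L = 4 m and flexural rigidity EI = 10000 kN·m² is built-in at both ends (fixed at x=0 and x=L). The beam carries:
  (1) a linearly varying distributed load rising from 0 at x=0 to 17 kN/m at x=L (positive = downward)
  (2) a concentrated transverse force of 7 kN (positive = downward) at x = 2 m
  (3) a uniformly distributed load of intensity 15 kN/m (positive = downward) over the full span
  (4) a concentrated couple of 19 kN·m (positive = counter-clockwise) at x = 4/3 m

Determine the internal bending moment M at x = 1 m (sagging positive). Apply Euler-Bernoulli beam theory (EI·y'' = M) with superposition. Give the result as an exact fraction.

M(1) = 1111/120 kN·m

Load 1 — triangular load w₀=17 kN/m (0→w₀ over full span):
  M_1 = 3w₀Lx/20 - w₀L²/30 - w₀x³/(6L) = 3·17·4·1/20 - 17·4²/30 - 17·1³/(6·4) = 17/40 kN·m
Load 2 — point force P=7 kN at a=2 m (b=L-a=2):
  M_2 = Pb²(3a+b)x/L³ - Pab²/L²  [x≤a] = 7·2²·(3·2+2)·1/4³ - 7·2·2²/4² = 0 kN·m
Load 3 — uniform load w=15 kN/m over full span:
  M_3 = wLx/2 - wL²/12 - wx²/2 = 15·4·1/2 - 15·4²/12 - 15·1²/2 = 5/2 kN·m
Load 4 — applied couple M₀=19 kN·m at a=4/3 m (b=L-a=8/3):
  M_4 = R_Ax - M_A  [x≤a] with R_A=19/3, M_A=0 = (19/3)·1 - 0 = 19/3 kN·m
Superposition: M = Σ M_i = 1111/120 kN·m ≈ 9.258333 kN·m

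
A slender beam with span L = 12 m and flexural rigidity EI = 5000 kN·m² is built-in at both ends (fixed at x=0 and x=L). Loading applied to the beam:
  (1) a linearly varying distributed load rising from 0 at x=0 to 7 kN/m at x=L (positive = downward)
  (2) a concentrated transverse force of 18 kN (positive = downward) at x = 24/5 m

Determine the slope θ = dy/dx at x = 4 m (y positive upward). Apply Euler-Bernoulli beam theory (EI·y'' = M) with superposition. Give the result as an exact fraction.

θ(4) = -9974/703125 rad

Load 1 — triangular load w₀=7 kN/m (0→w₀ over full span):
  θ_1 = -w₀(2x(L-x)(L-2x)(x+2L)+x²(L-x)²)/(120LEI) = -7·(2·4·(12-4)·(12-2·4)·(4+2·12)+4²·(12-4)²)/(120·12·5000) = -224/28125 rad
Load 2 — point force P=18 kN at a=24/5 m (b=L-a=36/5):
  θ_2 = -Pb²x(2aL-(3a+b)x)/(2L³EI)  [x≤a] = -18·(36/5)²·4·(2·(24/5)·12-(3·(24/5)+(36/5))·4)/(2·12³·5000) = -486/78125 rad
Superposition: θ = Σ θ_i = -9974/703125 rad ≈ -0.014185 rad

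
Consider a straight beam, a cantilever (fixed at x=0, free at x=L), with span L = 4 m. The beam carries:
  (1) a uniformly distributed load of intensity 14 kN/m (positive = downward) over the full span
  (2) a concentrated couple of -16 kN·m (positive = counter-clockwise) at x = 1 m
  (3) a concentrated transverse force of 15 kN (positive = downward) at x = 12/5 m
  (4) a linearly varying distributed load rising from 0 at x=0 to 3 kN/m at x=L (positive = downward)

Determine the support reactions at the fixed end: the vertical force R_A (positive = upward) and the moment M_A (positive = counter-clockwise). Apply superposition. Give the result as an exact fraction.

R_A = 77 kN, M_A = 180 kN·m

Load 1 — uniform load w=14 kN/m over full span:
  R_A = wL = 14·4 = 56 kN
  M_A = wL²/2 = 14·4²/2 = 112 kN·m
Load 2 — applied couple M₀=-16 kN·m at a=1 m (b=L-a=3):
  R_A = 0 kN
  M_A = -M₀ = -(-16) = 16 kN·m
Load 3 — point force P=15 kN at a=12/5 m (b=L-a=8/5):
  R_A = P = 15 kN
  M_A = Pa = 15·(12/5) = 36 kN·m
Load 4 — triangular load w₀=3 kN/m (0→w₀ over full span):
  R_A = w₀L/2 = 3·4/2 = 6 kN
  M_A = w₀L²/3 = 3·4²/3 = 16 kN·m
Superposition: R_A = 77 kN, M_A = 180 kN·m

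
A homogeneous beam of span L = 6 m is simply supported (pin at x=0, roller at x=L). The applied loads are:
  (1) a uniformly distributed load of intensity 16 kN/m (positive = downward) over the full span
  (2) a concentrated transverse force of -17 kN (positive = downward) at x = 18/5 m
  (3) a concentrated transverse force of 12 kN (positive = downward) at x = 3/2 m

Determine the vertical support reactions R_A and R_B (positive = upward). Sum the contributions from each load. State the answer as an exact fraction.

R_A = 251/5 kN, R_B = 204/5 kN

Load 1 — uniform load w=16 kN/m over full span:
  R_A = wL/2 = 16·6/2 = 48 kN
  R_B = wL/2 = 16·6/2 = 48 kN
Load 2 — point force P=-17 kN at a=18/5 m (b=L-a=12/5):
  R_A = Pb/L = (-17)·(12/5)/6 = -34/5 kN
  R_B = Pa/L = (-17)·(18/5)/6 = -51/5 kN
Load 3 — point force P=12 kN at a=3/2 m (b=L-a=9/2):
  R_A = Pb/L = 12·(9/2)/6 = 9 kN
  R_B = Pa/L = 12·(3/2)/6 = 3 kN
Superposition: R_A = 251/5 kN, R_B = 204/5 kN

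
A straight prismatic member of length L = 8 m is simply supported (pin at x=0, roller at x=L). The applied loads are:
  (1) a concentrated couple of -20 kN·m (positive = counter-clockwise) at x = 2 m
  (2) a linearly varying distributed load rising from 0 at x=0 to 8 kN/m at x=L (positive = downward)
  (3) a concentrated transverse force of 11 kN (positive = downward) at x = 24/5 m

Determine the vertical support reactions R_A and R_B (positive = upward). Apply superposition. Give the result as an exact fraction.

R_A = 377/30 kN, R_B = 913/30 kN

Load 1 — applied couple M₀=-20 kN·m at a=2 m (b=L-a=6):
  R_A = M₀/L = (-20)/8 = -5/2 kN
  R_B = -M₀/L = -(-20)/8 = 5/2 kN
Load 2 — triangular load w₀=8 kN/m (0→w₀ over full span):
  R_A = w₀L/6 = 8·8/6 = 32/3 kN
  R_B = w₀L/3 = 8·8/3 = 64/3 kN
Load 3 — point force P=11 kN at a=24/5 m (b=L-a=16/5):
  R_A = Pb/L = 11·(16/5)/8 = 22/5 kN
  R_B = Pa/L = 11·(24/5)/8 = 33/5 kN
Superposition: R_A = 377/30 kN, R_B = 913/30 kN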